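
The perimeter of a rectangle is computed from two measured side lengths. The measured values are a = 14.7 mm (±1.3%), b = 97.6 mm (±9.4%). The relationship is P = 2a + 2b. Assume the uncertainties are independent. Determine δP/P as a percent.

8.17%

Each term contributes (cᵢ δxᵢ)² to (δP)²:
  (2·δa)² = 0.146;  (2·δb)² = 337
δP = √(337) = 18.4 mm
P = 225 mm, so δP/P = 18.4/225 = 0.0817.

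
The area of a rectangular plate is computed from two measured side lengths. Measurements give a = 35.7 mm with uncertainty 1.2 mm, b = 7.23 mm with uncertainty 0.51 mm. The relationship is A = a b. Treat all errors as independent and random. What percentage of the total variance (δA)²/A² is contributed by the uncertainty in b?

(δA/A)² = (1·δa/a)² + (1·δb/b)²
  a term: (1×0.0336)² = 0.00113
  b term: (1×0.0705)² = 0.00498
Total = 0.00611. Share from b = 0.00498/0.00611 = 0.815.

81.5%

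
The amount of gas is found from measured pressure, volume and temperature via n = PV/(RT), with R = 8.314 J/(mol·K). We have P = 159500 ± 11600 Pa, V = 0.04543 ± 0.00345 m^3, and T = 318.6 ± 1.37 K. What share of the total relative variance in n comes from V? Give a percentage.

52.1%

(δn/n)² = (1·δP/P)² + (1·δV/V)² + (-1·δT/T)²
  P term: (1×0.0727)² = 0.00529
  V term: (1×0.0759)² = 0.00577
  T term: (-1×0.00430)² = 1.85e-05
Total = 0.0111. Share from V = 0.00577/0.0111 = 0.521.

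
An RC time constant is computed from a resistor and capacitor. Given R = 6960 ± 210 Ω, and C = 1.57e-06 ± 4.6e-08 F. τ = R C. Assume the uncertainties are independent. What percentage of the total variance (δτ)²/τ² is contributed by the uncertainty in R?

(δτ/τ)² = (1·δR/R)² + (1·δC/C)²
  R term: (1×0.0302)² = 0.000910
  C term: (1×0.0293)² = 0.000858
Total = 0.00177. Share from R = 0.000910/0.00177 = 0.515.

51.5%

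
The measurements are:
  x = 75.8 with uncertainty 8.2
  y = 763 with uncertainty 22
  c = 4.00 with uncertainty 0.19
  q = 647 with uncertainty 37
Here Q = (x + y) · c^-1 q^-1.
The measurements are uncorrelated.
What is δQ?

0.0257

Let u = x + y = 839. δu = √(δx² + δy²) = √(67.2 + 484) = 23.5, so δu/u = 0.0280.
Q is then a monomial in u, c, q:
δQ/Q = √((δu/u)² + (-1·δc/c)² + (-1·δq/q)²) = √(0.000783 + 0.00226 + 0.00327) = 0.0794
Q = 0.324, so δQ = 0.0794 × 0.324 = 0.0257.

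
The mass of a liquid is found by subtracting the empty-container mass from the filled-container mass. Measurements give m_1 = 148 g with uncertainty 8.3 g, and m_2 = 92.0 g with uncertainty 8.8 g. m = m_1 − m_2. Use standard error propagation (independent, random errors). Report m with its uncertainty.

Sums and differences: (δm)² = Σ (cᵢ δxᵢ)².
  (δm_1)² = 68.9;  (δm_2)² = 77.4
δm = √(146) = 12.1 g
m = 56.0 g.

56.0 ± 12.1 g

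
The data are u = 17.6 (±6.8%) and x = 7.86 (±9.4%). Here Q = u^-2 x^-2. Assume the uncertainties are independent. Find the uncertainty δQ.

Products/powers → add relative errors in quadrature, weighted by exponent:
  (-2·δu/u)² = (-2×0.0680)² = 0.0185;  (-2·δx/x)² = (-2×0.0940)² = 0.0353
δQ/Q = √(0.0538) = 0.232
Q = 5.23e-05, so δQ = 0.232 × 5.23e-05 = 1.21e-05.

1.21e-05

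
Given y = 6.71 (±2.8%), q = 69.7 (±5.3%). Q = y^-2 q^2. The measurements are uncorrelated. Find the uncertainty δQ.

For a monomial Q ∝ y^-2, q^2, fractional errors add in quadrature:
  (-2·δy/y)² = (-2×0.0280)² = 0.00314;  (2·δq/q)² = (2×0.0530)² = 0.0112
δQ/Q = √(0.0144) = 0.120
Q = 108, so δQ = 0.120 × 108 = 12.9.

12.9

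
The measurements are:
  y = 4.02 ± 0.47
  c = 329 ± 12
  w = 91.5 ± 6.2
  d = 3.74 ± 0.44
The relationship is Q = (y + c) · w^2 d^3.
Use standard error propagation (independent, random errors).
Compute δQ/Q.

0.380

Let u = y + c = 333. δu = √(δy² + δc²) = √(0.221 + 144) = 12.0, so δu/u = 0.0361.
Q is then a monomial in u, w, d:
δQ/Q = √((δu/u)² + (2·δw/w)² + (3·δd/d)²) = √(0.00130 + 0.0184 + 0.125) = 0.380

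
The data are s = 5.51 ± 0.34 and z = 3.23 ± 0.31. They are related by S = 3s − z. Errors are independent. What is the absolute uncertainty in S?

Sums and differences: (δS)² = Σ (cᵢ δxᵢ)².
  (3·δs)² = 1.04;  (δz)² = 0.0961
δS = √(1.14) = 1.07

1.07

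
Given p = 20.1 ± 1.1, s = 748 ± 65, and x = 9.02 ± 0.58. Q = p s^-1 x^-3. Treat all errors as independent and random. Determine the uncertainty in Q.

Since Q is a product/quotient, work with relative uncertainties:
  (1·δp/p)² = (1×0.0547)² = 0.00299;  (-1·δs/s)² = (-1×0.0869)² = 0.00755;  (-3·δx/x)² = (-3×0.0643)² = 0.0372
δQ/Q = √(0.0478) = 0.219
Q = 3.66e-05, so δQ = 0.219 × 3.66e-05 = 8e-06.

8e-06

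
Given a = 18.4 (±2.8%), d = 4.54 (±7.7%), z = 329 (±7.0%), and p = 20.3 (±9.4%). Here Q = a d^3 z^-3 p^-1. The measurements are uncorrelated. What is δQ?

7.79e-07

Products/powers → add relative errors in quadrature, weighted by exponent:
  (1·δa/a)² = (1×0.0280)² = 0.000784;  (3·δd/d)² = (3×0.0770)² = 0.0534;  (-3·δz/z)² = (-3×0.0700)² = 0.0441;  (-1·δp/p)² = (-1×0.0940)² = 0.00884
δQ/Q = √(0.107) = 0.327
Q = 2.38e-06, so δQ = 0.327 × 2.38e-06 = 7.79e-07.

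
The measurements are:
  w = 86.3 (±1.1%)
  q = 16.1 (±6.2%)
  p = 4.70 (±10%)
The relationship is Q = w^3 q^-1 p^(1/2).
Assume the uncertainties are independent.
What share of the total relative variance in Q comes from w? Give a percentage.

(δQ/Q)² = (3·δw/w)² + (-1·δq/q)² + (½·δp/p)²
  w term: (3×0.0110)² = 0.00109
  q term: (-1×0.0620)² = 0.00384
  p term: (0.5×0.100)² = 0.00250
Total = 0.00743. Share from w = 0.00109/0.00743 = 0.147.

14.7%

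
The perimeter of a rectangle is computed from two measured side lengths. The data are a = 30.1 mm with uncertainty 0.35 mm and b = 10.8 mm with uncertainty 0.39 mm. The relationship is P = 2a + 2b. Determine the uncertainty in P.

1.05 mm

Each term contributes (cᵢ δxᵢ)² to (δP)²:
  (2·δa)² = 0.490;  (2·δb)² = 0.608
δP = √(1.10) = 1.05 mm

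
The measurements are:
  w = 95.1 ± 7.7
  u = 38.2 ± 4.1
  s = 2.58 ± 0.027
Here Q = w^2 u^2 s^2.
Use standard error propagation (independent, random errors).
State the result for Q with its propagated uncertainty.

(8.78 ± 2.37) × 10^7

For a monomial Q ∝ w^2, u^2, s^2, fractional errors add in quadrature:
  (2·δw/w)² = (2×0.0810)² = 0.0262;  (2·δu/u)² = (2×0.107)² = 0.0461;  (2·δs/s)² = (2×0.0105)² = 0.000438
δQ/Q = √(0.0727) = 0.270
Q = 8.78e+07, so δQ = 0.270 × 8.78e+07 = 2.37e+07.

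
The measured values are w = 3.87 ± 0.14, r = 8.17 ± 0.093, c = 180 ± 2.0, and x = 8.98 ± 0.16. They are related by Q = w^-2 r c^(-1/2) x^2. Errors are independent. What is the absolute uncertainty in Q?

Products/powers → add relative errors in quadrature, weighted by exponent:
  (-2·δw/w)² = (-2×0.0362)² = 0.00523;  (1·δr/r)² = (1×0.0114)² = 0.000130;  (−½·δc/c)² = (-0.5×0.0111)² = 3.09e-05;  (2·δx/x)² = (2×0.0178)² = 0.00127
δQ/Q = √(0.00667) = 0.0816
Q = 3.28, so δQ = 0.0816 × 3.28 = 0.268.

0.268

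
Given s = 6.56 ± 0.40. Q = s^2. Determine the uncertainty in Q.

Q ∝ s^2, so δQ/Q = |2| · δs/s = 2 × 0.0610 = 0.122.
Q = 43.0, so δQ = 0.122 × 43.0 = 5.25.

5.25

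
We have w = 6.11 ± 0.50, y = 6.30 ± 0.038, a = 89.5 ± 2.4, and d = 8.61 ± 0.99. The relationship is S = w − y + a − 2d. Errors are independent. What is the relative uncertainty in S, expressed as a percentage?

Sums and differences: (δS)² = Σ (cᵢ δxᵢ)².
  (δw)² = 0.250;  (δy)² = 0.00144;  (δa)² = 5.76;  (2·δd)² = 3.92
δS = √(9.93) = 3.15
S = 72.1, so δS/S = 3.15/72.1 = 0.0437.

4.37%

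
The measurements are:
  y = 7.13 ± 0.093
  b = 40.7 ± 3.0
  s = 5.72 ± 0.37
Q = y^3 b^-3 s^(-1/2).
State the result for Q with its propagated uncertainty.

0.00225 ± 0.000510

Q is a product of powers, so relative uncertainties combine in quadrature:
  (3·δy/y)² = (3×0.0130)² = 0.00153;  (-3·δb/b)² = (-3×0.0737)² = 0.0489;  (−½·δs/s)² = (-0.5×0.0647)² = 0.00105
δQ/Q = √(0.0515) = 0.227
Q = 0.00225, so δQ = 0.227 × 0.00225 = 0.000510.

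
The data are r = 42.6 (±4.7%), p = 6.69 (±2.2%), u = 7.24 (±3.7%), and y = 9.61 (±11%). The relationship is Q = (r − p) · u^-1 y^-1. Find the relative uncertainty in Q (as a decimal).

Let w = r − p = 35.9. δw = √(δr² + δp²) = √(4.01 + 0.0217) = 2.01, so δw/w = 0.0559.
Q is then a monomial in w, u, y:
δQ/Q = √((δw/w)² + (-1·δu/u)² + (-1·δy/y)²) = √(0.00313 + 0.00137 + 0.0121) = 0.129

0.129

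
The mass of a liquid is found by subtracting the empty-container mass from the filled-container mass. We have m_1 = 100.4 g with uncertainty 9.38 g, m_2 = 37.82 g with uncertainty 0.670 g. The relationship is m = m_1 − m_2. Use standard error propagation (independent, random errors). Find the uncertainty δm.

Absolute uncertainties add in quadrature for a linear combination:
  (δm_1)² = 88.0;  (δm_2)² = 0.449
δm = √(88.4) = 9.40 g

9.40 g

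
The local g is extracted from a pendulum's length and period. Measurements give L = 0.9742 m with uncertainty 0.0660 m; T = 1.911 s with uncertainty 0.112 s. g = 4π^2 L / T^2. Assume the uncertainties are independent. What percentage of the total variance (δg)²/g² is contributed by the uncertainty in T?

75.0%

(δg/g)² = (1·δL/L)² + (-2·δT/T)²
  L term: (1×0.0677)² = 0.00459
  T term: (-2×0.0586)² = 0.0137
Total = 0.0183. Share from T = 0.0137/0.0183 = 0.750.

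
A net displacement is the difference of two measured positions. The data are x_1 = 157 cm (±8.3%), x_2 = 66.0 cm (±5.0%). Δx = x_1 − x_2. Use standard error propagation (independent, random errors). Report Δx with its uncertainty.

91.0 ± 13.4 cm

Δx is a linear combination, so absolute uncertainties add in quadrature:
  (δx_1)² = 170;  (δx_2)² = 10.9
δΔx = √(181) = 13.4 cm
Δx = 91.0 cm.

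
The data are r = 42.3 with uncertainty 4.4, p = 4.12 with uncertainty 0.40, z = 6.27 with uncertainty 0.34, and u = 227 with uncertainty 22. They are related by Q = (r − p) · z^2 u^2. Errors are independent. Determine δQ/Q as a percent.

Let w = r − p = 38.2. δw = √(δr² + δp²) = √(19.4 + 0.160) = 4.42, so δw/w = 0.116.
Q is then a monomial in w, z, u:
δQ/Q = √((δw/w)² + (2·δz/z)² + (2·δu/u)²) = √(0.0134 + 0.0118 + 0.0376) = 0.250

25.0%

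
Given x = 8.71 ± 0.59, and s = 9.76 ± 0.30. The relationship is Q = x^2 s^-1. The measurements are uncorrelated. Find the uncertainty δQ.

1.08

For a monomial Q ∝ x^2, s^-1, fractional errors add in quadrature:
  (2·δx/x)² = (2×0.0677)² = 0.0184;  (-1·δs/s)² = (-1×0.0307)² = 0.000945
δQ/Q = √(0.0193) = 0.139
Q = 7.77, so δQ = 0.139 × 7.77 = 1.08.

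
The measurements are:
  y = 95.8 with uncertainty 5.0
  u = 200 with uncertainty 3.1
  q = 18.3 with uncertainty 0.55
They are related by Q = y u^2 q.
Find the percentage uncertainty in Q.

6.77%

Q is a product of powers, so relative uncertainties combine in quadrature:
  (1·δy/y)² = (1×0.0522)² = 0.00272;  (2·δu/u)² = (2×0.0155)² = 0.000961;  (1·δq/q)² = (1×0.0301)² = 0.000903
δQ/Q = √(0.00459) = 0.0677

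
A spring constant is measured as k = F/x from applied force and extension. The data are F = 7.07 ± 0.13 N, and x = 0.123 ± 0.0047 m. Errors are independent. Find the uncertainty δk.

2.44 N/m

k is a product of powers, so relative uncertainties combine in quadrature:
  (1·δF/F)² = (1×0.0184)² = 0.000338;  (-1·δx/x)² = (-1×0.0382)² = 0.00146
δk/k = √(0.00180) = 0.0424
k = 57.5 N/m, so δk = 0.0424 × 57.5 = 2.44 N/m.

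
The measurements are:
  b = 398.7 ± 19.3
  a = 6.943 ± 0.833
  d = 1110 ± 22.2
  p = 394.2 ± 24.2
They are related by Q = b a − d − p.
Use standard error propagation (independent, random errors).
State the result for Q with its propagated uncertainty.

Let w = b·a = 2768. δw/w = √((1·δb/b)² + (1·δa/a)²) = √(0.00234 + 0.0144) = 0.129, so δw = 358.
Q = w − d − p: δQ = √(δw² + δd² + δp²) = √(1.28e+05 + 493 + 586) = 360
Q = 1264.

1264 ± 360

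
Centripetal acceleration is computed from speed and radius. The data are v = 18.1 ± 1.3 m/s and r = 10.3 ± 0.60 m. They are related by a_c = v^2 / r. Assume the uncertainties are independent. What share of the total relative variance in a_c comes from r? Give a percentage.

(δa_c/a_c)² = (2·δv/v)² + (-1·δr/r)²
  v term: (2×0.0718)² = 0.0206
  r term: (-1×0.0583)² = 0.00339
Total = 0.0240. Share from r = 0.00339/0.0240 = 0.141.

14.1%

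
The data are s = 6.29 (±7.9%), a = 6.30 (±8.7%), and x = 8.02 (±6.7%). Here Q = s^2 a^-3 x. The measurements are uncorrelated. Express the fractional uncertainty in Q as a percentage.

31.2%

Since Q is a product/quotient, work with relative uncertainties:
  (2·δs/s)² = (2×0.0790)² = 0.0250;  (-3·δa/a)² = (-3×0.0870)² = 0.0681;  (1·δx/x)² = (1×0.0670)² = 0.00449
δQ/Q = √(0.0976) = 0.312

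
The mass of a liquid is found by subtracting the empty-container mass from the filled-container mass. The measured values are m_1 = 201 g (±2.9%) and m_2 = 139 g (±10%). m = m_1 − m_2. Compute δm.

15.1 g

Sums and differences: (δm)² = Σ (cᵢ δxᵢ)².
  (δm_1)² = 34.0;  (δm_2)² = 193
δm = √(227) = 15.1 g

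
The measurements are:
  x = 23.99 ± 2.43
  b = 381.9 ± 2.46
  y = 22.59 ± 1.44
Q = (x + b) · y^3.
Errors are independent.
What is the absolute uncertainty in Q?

Let u = x + b = 405.9. δu = √(δx² + δb²) = √(5.90 + 6.05) = 3.46, so δu/u = 0.00852.
Q is then a monomial in u, y:
δQ/Q = √((δu/u)² + (3·δy/y)²) = √(7.26e-05 + 0.0366) = 0.191
Q = 4.679e+06, so δQ = 0.191 × 4.679e+06 = 8.96e+05.

8.96e+05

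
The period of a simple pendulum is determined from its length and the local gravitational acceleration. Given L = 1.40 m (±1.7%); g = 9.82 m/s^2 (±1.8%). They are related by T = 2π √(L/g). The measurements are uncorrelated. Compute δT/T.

Each factor contributes (exponent × relative error)² to (δT/T)²:
  (½·δL/L)² = (0.5×0.0170)² = 7.23e-05;  (−½·δg/g)² = (-0.5×0.0180)² = 8.1e-05
δT/T = √(0.000153) = 0.0124

0.0124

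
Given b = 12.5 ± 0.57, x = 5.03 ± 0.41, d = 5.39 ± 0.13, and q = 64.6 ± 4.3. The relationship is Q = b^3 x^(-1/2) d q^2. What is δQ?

3.85e+06

For a monomial Q ∝ b^3, x^(-1/2), d, q^2, fractional errors add in quadrature:
  (3·δb/b)² = (3×0.0456)² = 0.0187;  (−½·δx/x)² = (-0.5×0.0815)² = 0.00166;  (1·δd/d)² = (1×0.0241)² = 0.000582;  (2·δq/q)² = (2×0.0666)² = 0.0177
δQ/Q = √(0.0387) = 0.197
Q = 1.96e+07, so δQ = 0.197 × 1.96e+07 = 3.85e+06.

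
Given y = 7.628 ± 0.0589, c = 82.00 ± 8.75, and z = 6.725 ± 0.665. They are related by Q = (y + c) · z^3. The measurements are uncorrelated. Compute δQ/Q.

Let u = y + c = 89.63. δu = √(δy² + δc²) = √(0.00347 + 76.6) = 8.75, so δu/u = 0.0976.
Q is then a monomial in u, z:
δQ/Q = √((δu/u)² + (3·δz/z)²) = √(0.00953 + 0.0880) = 0.312

0.312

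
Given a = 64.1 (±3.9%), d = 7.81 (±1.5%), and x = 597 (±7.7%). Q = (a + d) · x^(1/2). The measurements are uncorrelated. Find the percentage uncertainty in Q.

Let u = a + d = 71.9. δu = √(δa² + δd²) = √(6.25 + 0.0137) = 2.50, so δu/u = 0.0348.
Q is then a monomial in u, x:
δQ/Q = √((δu/u)² + (½·δx/x)²) = √(0.00121 + 0.00148) = 0.0519

5.19%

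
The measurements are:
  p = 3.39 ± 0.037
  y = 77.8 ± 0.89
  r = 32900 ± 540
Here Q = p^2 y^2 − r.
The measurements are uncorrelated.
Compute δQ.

Let w = p^2·y^2 = 69600. δw/w = √((2·δp/p)² + (2·δy/y)²) = √(0.000477 + 0.000523) = 0.0316, so δw = 2200.
Q = w − r: δQ = √(δw² + δr²) = √(4.84e+06 + 2.92e+05) = 2260

2260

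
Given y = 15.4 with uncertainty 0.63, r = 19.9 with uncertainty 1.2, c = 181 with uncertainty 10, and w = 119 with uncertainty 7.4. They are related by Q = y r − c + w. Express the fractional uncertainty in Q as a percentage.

10.5%

Let p = y·r = 306. δp/p = √((1·δy/y)² + (1·δr/r)²) = √(0.00167 + 0.00364) = 0.0729, so δp = 22.3.
Q = p − c + w: δQ = √(δp² + δc² + δw²) = √(499 + 100 + 54.8) = 25.6
Q = 244, so δQ/Q = 25.6/244 = 0.105.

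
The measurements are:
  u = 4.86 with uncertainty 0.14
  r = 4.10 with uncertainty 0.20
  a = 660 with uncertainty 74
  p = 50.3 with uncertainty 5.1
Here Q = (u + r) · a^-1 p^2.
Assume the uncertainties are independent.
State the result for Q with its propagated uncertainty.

Let w = u + r = 8.96. δw = √(δu² + δr²) = √(0.0196 + 0.0400) = 0.244, so δw/w = 0.0272.
Q is then a monomial in w, a, p:
δQ/Q = √((δw/w)² + (-1·δa/a)² + (2·δp/p)²) = √(0.000742 + 0.0126 + 0.0411) = 0.233
Q = 34.3, so δQ = 0.233 × 34.3 = 8.01.

34.3 ± 8.01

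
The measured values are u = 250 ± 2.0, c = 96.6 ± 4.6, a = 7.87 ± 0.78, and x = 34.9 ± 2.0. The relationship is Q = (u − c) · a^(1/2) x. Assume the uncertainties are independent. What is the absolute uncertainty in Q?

Let w = u − c = 153. δw = √(δu² + δc²) = √(4.00 + 21.2) = 5.02, so δw/w = 0.0327.
Q is then a monomial in w, a, x:
δQ/Q = √((δw/w)² + (½·δa/a)² + (1·δx/x)²) = √(0.00107 + 0.00246 + 0.00328) = 0.0825
Q = 15000, so δQ = 0.0825 × 15000 = 1240.

1240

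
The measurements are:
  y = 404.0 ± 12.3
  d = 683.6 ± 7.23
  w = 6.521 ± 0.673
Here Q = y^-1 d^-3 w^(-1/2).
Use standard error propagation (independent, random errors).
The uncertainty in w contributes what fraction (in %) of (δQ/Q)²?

(δQ/Q)² = (-1·δy/y)² + (-3·δd/d)² + (−½·δw/w)²
  y term: (-1×0.0304)² = 0.000927
  d term: (-3×0.0106)² = 0.00101
  w term: (-0.5×0.103)² = 0.00266
Total = 0.00460. Share from w = 0.00266/0.00460 = 0.579.

57.9%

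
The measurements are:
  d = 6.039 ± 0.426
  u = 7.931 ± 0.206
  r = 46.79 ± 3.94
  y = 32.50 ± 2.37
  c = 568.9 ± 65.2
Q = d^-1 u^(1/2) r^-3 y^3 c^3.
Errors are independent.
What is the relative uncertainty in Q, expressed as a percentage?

Q is a product of powers, so relative uncertainties combine in quadrature:
  (-1·δd/d)² = (-1×0.0705)² = 0.00498;  (½·δu/u)² = (0.5×0.0260)² = 0.000169;  (-3·δr/r)² = (-3×0.0842)² = 0.0638;  (3·δy/y)² = (3×0.0729)² = 0.0479;  (3·δc/c)² = (3×0.115)² = 0.118
δQ/Q = √(0.235) = 0.485

48.5%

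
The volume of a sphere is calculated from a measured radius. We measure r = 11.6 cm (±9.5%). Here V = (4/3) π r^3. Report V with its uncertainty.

6540 ± 1860 cm^3

V ∝ r^3, so δV/V = |3| · δr/r = 3 × 0.0950 = 0.285.
V = 6540 cm^3, so δV = 0.285 × 6540 = 1860 cm^3.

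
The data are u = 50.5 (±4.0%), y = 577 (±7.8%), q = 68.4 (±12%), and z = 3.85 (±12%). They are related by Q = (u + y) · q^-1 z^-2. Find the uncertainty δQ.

0.172

Let w = u + y = 628. δw = √(δu² + δy²) = √(4.08 + 2030) = 45.1, so δw/w = 0.0718.
Q is then a monomial in w, q, z:
δQ/Q = √((δw/w)² + (-1·δq/q)² + (-2·δz/z)²) = √(0.00515 + 0.0144 + 0.0576) = 0.278
Q = 0.619, so δQ = 0.278 × 0.619 = 0.172.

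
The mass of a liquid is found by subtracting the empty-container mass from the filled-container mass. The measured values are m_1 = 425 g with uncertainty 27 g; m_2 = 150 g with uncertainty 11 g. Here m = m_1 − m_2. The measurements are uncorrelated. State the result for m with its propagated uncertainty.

m is a linear combination, so absolute uncertainties add in quadrature:
  (δm_1)² = 729;  (δm_2)² = 121
δm = √(850) = 29.2 g
m = 275 g.

275 ± 29.2 g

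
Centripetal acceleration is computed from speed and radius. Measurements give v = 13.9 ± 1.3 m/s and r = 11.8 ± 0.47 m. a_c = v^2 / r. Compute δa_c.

3.13 m/s^2

a_c is a product of powers, so relative uncertainties combine in quadrature:
  (2·δv/v)² = (2×0.0935)² = 0.0350;  (-1·δr/r)² = (-1×0.0398)² = 0.00159
δa_c/a_c = √(0.0366) = 0.191
a_c = 16.4 m/s^2, so δa_c = 0.191 × 16.4 = 3.13 m/s^2.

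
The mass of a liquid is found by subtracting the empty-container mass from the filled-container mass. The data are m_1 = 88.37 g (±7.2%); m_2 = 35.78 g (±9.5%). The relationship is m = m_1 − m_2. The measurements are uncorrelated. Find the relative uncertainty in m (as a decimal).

0.137

Absolute uncertainties add in quadrature for a linear combination:
  (δm_1)² = 40.5;  (δm_2)² = 11.6
δm = √(52.0) = 7.21 g
m = 52.59 g, so δm/m = 7.21/52.59 = 0.137.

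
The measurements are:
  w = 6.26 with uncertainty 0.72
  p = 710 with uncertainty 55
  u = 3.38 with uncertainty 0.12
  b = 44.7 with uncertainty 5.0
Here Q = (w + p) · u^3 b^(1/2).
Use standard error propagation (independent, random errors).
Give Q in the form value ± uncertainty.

(1.85 ± 0.264) × 10^5

Let h = w + p = 716. δh = √(δw² + δp²) = √(0.518 + 3020) = 55.0, so δh/h = 0.0768.
Q is then a monomial in h, u, b:
δQ/Q = √((δh/h)² + (3·δu/u)² + (½·δb/b)²) = √(0.00590 + 0.0113 + 0.00313) = 0.143
Q = 1.85e+05, so δQ = 0.143 × 1.85e+05 = 26400.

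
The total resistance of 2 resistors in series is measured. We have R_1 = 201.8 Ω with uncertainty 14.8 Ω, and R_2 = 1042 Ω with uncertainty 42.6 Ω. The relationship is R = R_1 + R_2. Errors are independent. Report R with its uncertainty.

1244 ± 45.1 Ω

For a sum/difference, combine absolute errors in quadrature:
  (δR_1)² = 219;  (δR_2)² = 1810
δR = √(2030) = 45.1 Ω
R = 1244 Ω.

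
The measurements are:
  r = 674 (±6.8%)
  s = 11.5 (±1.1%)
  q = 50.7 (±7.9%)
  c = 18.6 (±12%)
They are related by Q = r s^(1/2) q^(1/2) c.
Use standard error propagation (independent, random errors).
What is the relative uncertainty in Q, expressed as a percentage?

Relative error in a monomial: (δQ/Q)² = Σ (nᵢ · δxᵢ/xᵢ)².
  (1·δr/r)² = (1×0.0680)² = 0.00462;  (½·δs/s)² = (0.5×0.0110)² = 3.02e-05;  (½·δq/q)² = (0.5×0.0790)² = 0.00156;  (1·δc/c)² = (1×0.120)² = 0.0144
δQ/Q = √(0.0206) = 0.144

14.4%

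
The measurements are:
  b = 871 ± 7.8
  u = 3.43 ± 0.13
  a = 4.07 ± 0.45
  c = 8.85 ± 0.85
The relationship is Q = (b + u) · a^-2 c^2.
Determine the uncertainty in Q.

Let w = b + u = 874. δw = √(δb² + δu²) = √(60.8 + 0.0169) = 7.80, so δw/w = 0.00892.
Q is then a monomial in w, a, c:
δQ/Q = √((δw/w)² + (-2·δa/a)² + (2·δc/c)²) = √(7.96e-05 + 0.0489 + 0.0369) = 0.293
Q = 4130, so δQ = 0.293 × 4130 = 1210.

1210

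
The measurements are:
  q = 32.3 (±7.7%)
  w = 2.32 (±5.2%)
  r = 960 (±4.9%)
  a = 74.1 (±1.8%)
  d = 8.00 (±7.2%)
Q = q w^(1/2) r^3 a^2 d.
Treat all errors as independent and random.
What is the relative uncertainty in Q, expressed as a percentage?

Since Q is a product/quotient, work with relative uncertainties:
  (1·δq/q)² = (1×0.0770)² = 0.00593;  (½·δw/w)² = (0.5×0.0520)² = 0.000676;  (3·δr/r)² = (3×0.0490)² = 0.0216;  (2·δa/a)² = (2×0.0180)² = 0.00130;  (1·δd/d)² = (1×0.0720)² = 0.00518
δQ/Q = √(0.0347) = 0.186

18.6%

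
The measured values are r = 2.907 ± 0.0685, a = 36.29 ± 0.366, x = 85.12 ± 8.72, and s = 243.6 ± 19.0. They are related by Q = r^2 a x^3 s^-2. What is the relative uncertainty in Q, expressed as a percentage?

34.8%

For a monomial Q ∝ r^2, a, x^3, s^-2, fractional errors add in quadrature:
  (2·δr/r)² = (2×0.0236)² = 0.00222;  (1·δa/a)² = (1×0.0101)² = 0.000102;  (3·δx/x)² = (3×0.102)² = 0.0945;  (-2·δs/s)² = (-2×0.0780)² = 0.0243
δQ/Q = √(0.121) = 0.348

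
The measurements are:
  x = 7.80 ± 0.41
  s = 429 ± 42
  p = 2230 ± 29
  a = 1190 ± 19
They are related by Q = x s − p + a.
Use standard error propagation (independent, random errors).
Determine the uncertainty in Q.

Let w = x·s = 3350. δw/w = √((1·δx/x)² + (1·δs/s)²) = √(0.00276 + 0.00958) = 0.111, so δw = 372.
Q = w − p + a: δQ = √(δw² + δp² + δa²) = √(1.38e+05 + 841 + 361) = 373

373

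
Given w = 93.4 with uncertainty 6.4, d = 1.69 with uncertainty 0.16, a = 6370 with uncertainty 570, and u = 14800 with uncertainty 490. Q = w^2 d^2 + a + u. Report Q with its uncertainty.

46100 ± 5870

Let p = w^2·d^2 = 24900. δp/p = √((2·δw/w)² + (2·δd/d)²) = √(0.0188 + 0.0359) = 0.234, so δp = 5820.
Q = p + a + u: δQ = √(δp² + δa² + δu²) = √(3.39e+07 + 3.25e+05 + 2.4e+05) = 5870
Q = 46100.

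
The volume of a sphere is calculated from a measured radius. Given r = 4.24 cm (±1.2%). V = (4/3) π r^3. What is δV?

V ∝ r^3, so δV/V = |3| · δr/r = 3 × 0.0120 = 0.0360.
V = 319 cm^3, so δV = 0.0360 × 319 = 11.5 cm^3.

11.5 cm^3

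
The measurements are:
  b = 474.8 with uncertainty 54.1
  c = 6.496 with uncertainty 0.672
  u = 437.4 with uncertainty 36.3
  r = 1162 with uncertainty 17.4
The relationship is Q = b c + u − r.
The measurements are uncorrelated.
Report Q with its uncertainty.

Let p = b·c = 3084. δp/p = √((1·δb/b)² + (1·δc/c)²) = √(0.0130 + 0.0107) = 0.154, so δp = 475.
Q = p + u − r: δQ = √(δp² + δu² + δr²) = √(2.25e+05 + 1320 + 303) = 476
Q = 2360.

2360 ± 476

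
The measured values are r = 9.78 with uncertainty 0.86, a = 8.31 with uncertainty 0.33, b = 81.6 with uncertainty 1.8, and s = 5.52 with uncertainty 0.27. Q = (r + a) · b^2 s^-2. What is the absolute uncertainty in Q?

470

Let u = r + a = 18.1. δu = √(δr² + δa²) = √(0.740 + 0.109) = 0.921, so δu/u = 0.0509.
Q is then a monomial in u, b, s:
δQ/Q = √((δu/u)² + (2·δb/b)² + (-2·δs/s)²) = √(0.00259 + 0.00195 + 0.00957) = 0.119
Q = 3950, so δQ = 0.119 × 3950 = 470.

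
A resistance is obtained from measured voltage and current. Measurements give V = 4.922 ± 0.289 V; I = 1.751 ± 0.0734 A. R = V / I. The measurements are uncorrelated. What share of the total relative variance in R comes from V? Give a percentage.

66.2%

(δR/R)² = (1·δV/V)² + (-1·δI/I)²
  V term: (1×0.0587)² = 0.00345
  I term: (-1×0.0419)² = 0.00176
Total = 0.00520. Share from V = 0.00345/0.00520 = 0.662.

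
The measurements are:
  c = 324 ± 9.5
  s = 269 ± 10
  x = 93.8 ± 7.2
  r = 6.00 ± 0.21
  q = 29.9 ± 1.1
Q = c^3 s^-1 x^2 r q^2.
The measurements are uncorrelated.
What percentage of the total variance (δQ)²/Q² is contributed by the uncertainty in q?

13.8%

(δQ/Q)² = (3·δc/c)² + (-1·δs/s)² + (2·δx/x)² + (1·δr/r)² + (2·δq/q)²
  c term: (3×0.0293)² = 0.00774
  s term: (-1×0.0372)² = 0.00138
  x term: (2×0.0768)² = 0.0236
  r term: (1×0.0350)² = 0.00122
  q term: (2×0.0368)² = 0.00541
Total = 0.0393. Share from q = 0.00541/0.0393 = 0.138.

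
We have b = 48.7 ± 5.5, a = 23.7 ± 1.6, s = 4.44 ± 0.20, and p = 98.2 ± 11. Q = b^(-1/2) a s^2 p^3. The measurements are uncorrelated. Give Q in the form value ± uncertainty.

Products/powers → add relative errors in quadrature, weighted by exponent:
  (−½·δb/b)² = (-0.5×0.113)² = 0.00319;  (1·δa/a)² = (1×0.0675)² = 0.00456;  (2·δs/s)² = (2×0.0450)² = 0.00812;  (3·δp/p)² = (3×0.112)² = 0.113
δQ/Q = √(0.129) = 0.359
Q = 6.34e+07, so δQ = 0.359 × 6.34e+07 = 2.28e+07.

(6.34 ± 2.28) × 10^7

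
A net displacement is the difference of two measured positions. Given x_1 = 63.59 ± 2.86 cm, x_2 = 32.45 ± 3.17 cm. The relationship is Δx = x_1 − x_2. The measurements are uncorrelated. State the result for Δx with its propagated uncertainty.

Δx is a linear combination, so absolute uncertainties add in quadrature:
  (δx_1)² = 8.18;  (δx_2)² = 10.0
δΔx = √(18.2) = 4.27 cm
Δx = 31.14 cm.

31.14 ± 4.27 cm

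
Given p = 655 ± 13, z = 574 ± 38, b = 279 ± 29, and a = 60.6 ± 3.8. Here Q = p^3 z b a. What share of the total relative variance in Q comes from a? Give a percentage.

17.3%

(δQ/Q)² = (3·δp/p)² + (1·δz/z)² + (1·δb/b)² + (1·δa/a)²
  p term: (3×0.0198)² = 0.00355
  z term: (1×0.0662)² = 0.00438
  b term: (1×0.104)² = 0.0108
  a term: (1×0.0627)² = 0.00393
Total = 0.0227. Share from a = 0.00393/0.0227 = 0.173.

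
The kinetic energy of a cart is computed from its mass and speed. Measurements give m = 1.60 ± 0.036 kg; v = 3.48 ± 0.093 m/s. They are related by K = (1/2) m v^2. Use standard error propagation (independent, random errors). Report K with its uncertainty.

9.69 ± 0.562 J

For a monomial K ∝ m, v^2, fractional errors add in quadrature:
  (1·δm/m)² = (1×0.0225)² = 0.000506;  (2·δv/v)² = (2×0.0267)² = 0.00286
δK/K = √(0.00336) = 0.0580
K = 9.69 J, so δK = 0.0580 × 9.69 = 0.562 J.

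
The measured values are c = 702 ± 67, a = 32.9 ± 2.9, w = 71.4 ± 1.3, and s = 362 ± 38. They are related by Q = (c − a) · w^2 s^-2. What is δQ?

Let u = c − a = 669. δu = √(δc² + δa²) = √(4490 + 8.41) = 67.1, so δu/u = 0.100.
Q is then a monomial in u, w, s:
δQ/Q = √((δu/u)² + (2·δw/w)² + (-2·δs/s)²) = √(0.0100 + 0.00133 + 0.0441) = 0.235
Q = 26.0, so δQ = 0.235 × 26.0 = 6.13.

6.13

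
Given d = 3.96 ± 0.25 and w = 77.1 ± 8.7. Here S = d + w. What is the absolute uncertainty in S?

8.70

For a sum/difference, combine absolute errors in quadrature:
  (δd)² = 0.0625;  (δw)² = 75.7
δS = √(75.8) = 8.70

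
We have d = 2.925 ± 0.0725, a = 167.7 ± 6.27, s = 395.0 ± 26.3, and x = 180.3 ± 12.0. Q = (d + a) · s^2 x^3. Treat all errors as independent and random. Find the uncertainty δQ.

3.79e+13

Let u = d + a = 170.6. δu = √(δd² + δa²) = √(0.00526 + 39.3) = 6.27, so δu/u = 0.0367.
Q is then a monomial in u, s, x:
δQ/Q = √((δu/u)² + (2·δs/s)² + (3·δx/x)²) = √(0.00135 + 0.0177 + 0.0399) = 0.243
Q = 1.56e+14, so δQ = 0.243 × 1.56e+14 = 3.79e+13.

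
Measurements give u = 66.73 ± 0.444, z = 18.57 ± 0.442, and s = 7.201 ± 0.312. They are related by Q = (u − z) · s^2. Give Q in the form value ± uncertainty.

Let w = u − z = 48.16. δw = √(δu² + δz²) = √(0.197 + 0.195) = 0.626, so δw/w = 0.0130.
Q is then a monomial in w, s:
δQ/Q = √((δw/w)² + (2·δs/s)²) = √(0.000169 + 0.00751) = 0.0876
Q = 2497, so δQ = 0.0876 × 2497 = 219.

2497 ± 219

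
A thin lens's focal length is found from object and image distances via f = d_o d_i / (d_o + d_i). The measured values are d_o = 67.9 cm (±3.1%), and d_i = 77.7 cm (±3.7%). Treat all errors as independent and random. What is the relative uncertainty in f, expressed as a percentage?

2.39%

∂f/∂d_o = (d_i/(d_o+d_i))² = 0.285;  ∂f/∂d_i = (d_o/(d_o+d_i))² = 0.217
δf = √((∂f/∂d_o · δd_o)² + (∂f/∂d_i · δd_i)²) = √(0.359 + 0.391) = 0.866 cm
f = 36.2 cm, so δf/f = 0.866/36.2 = 0.0239.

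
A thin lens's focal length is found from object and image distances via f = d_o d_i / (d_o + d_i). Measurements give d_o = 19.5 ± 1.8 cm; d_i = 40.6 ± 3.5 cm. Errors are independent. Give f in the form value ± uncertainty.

∂f/∂d_o = (d_i/(d_o+d_i))² = 0.456;  ∂f/∂d_i = (d_o/(d_o+d_i))² = 0.105
δf = √((∂f/∂d_o · δd_o)² + (∂f/∂d_i · δd_i)²) = √(0.675 + 0.136) = 0.900 cm
f = 13.2 cm.

13.2 ± 0.900 cm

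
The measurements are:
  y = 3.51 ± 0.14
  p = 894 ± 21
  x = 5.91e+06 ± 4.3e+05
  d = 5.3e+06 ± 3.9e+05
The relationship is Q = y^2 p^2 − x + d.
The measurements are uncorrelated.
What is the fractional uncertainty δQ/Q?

Let w = y^2·p^2 = 9.85e+06. δw/w = √((2·δy/y)² + (2·δp/p)²) = √(0.00636 + 0.00221) = 0.0926, so δw = 9.12e+05.
Q = w − x + d: δQ = √(δw² + δx² + δd²) = √(8.31e+11 + 1.85e+11 + 1.52e+11) = 1.08e+06
Q = 9.24e+06, so δQ/Q = 1.08e+06/9.24e+06 = 0.117.

0.117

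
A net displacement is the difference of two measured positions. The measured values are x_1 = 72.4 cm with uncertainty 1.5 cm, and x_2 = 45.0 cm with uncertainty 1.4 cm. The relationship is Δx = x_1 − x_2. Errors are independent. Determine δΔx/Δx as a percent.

For a sum/difference, combine absolute errors in quadrature:
  (δx_1)² = 2.25;  (δx_2)² = 1.96
δΔx = √(4.21) = 2.05 cm
Δx = 27.4 cm, so δΔx/Δx = 2.05/27.4 = 0.0749.

7.49%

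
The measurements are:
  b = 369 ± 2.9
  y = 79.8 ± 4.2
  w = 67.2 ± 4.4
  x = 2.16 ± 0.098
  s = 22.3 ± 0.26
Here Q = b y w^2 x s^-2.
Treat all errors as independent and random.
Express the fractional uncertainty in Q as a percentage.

15.0%

Since Q is a product/quotient, work with relative uncertainties:
  (1·δb/b)² = (1×0.00786)² = 6.18e-05;  (1·δy/y)² = (1×0.0526)² = 0.00277;  (2·δw/w)² = (2×0.0655)² = 0.0171;  (1·δx/x)² = (1×0.0454)² = 0.00206;  (-2·δs/s)² = (-2×0.0117)² = 0.000544
δQ/Q = √(0.0226) = 0.150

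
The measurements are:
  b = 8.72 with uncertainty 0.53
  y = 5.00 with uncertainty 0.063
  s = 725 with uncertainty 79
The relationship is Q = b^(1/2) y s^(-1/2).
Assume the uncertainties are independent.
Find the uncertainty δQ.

Since Q is a product/quotient, work with relative uncertainties:
  (½·δb/b)² = (0.5×0.0608)² = 0.000924;  (1·δy/y)² = (1×0.0126)² = 0.000159;  (−½·δs/s)² = (-0.5×0.109)² = 0.00297
δQ/Q = √(0.00405) = 0.0636
Q = 0.548, so δQ = 0.0636 × 0.548 = 0.0349.

0.0349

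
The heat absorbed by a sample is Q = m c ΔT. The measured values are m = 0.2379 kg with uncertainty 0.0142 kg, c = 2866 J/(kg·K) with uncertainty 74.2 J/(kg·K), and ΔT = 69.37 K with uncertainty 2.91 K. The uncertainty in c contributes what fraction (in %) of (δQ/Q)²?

(δQ/Q)² = (1·δm/m)² + (1·δc/c)² + (1·δΔT/ΔT)²
  m term: (1×0.0597)² = 0.00356
  c term: (1×0.0259)² = 0.000670
  ΔT term: (1×0.0419)² = 0.00176
Total = 0.00599. Share from c = 0.000670/0.00599 = 0.112.

11.2%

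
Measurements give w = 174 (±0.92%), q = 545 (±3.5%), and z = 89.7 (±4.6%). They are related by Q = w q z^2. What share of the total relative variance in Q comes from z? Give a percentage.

(δQ/Q)² = (1·δw/w)² + (1·δq/q)² + (2·δz/z)²
  w term: (1×0.00920)² = 8.46e-05
  q term: (1×0.0350)² = 0.00123
  z term: (2×0.0460)² = 0.00846
Total = 0.00977. Share from z = 0.00846/0.00977 = 0.866.

86.6%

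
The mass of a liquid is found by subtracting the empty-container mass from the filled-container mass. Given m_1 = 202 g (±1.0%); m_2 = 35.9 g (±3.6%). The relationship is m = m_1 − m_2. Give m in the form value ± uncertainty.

166 ± 2.40 g

m is a linear combination, so absolute uncertainties add in quadrature:
  (δm_1)² = 4.08;  (δm_2)² = 1.67
δm = √(5.75) = 2.40 g
m = 166 g.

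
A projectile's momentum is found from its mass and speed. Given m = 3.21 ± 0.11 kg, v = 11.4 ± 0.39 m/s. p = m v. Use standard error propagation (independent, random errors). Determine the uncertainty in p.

Products/powers → add relative errors in quadrature, weighted by exponent:
  (1·δm/m)² = (1×0.0343)² = 0.00117;  (1·δv/v)² = (1×0.0342)² = 0.00117
δp/p = √(0.00234) = 0.0484
p = 36.6 kg·m/s, so δp = 0.0484 × 36.6 = 1.77 kg·m/s.

1.77 kg·m/s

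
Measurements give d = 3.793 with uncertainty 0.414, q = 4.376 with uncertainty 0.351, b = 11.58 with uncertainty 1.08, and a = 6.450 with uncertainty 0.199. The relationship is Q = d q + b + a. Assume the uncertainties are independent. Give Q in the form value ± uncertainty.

34.63 ± 2.50

Let p = d·q = 16.60. δp/p = √((1·δd/d)² + (1·δq/q)²) = √(0.0119 + 0.00643) = 0.135, so δp = 2.25.
Q = p + b + a: δQ = √(δp² + δb² + δa²) = √(5.05 + 1.17 + 0.0396) = 2.50
Q = 34.63.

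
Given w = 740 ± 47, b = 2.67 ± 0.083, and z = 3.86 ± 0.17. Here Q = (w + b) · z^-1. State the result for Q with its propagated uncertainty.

192 ± 14.8

Let u = w + b = 743. δu = √(δw² + δb²) = √(2210 + 0.00689) = 47.0, so δu/u = 0.0633.
Q is then a monomial in u, z:
δQ/Q = √((δu/u)² + (-1·δz/z)²) = √(0.00401 + 0.00194) = 0.0771
Q = 192, so δQ = 0.0771 × 192 = 14.8.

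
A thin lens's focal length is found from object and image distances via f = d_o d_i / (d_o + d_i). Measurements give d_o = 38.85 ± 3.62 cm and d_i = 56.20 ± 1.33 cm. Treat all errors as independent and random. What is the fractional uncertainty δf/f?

0.0559

∂f/∂d_o = (d_i/(d_o+d_i))² = 0.350;  ∂f/∂d_i = (d_o/(d_o+d_i))² = 0.167
δf = √((∂f/∂d_o · δd_o)² + (∂f/∂d_i · δd_i)²) = √(1.60 + 0.0494) = 1.28 cm
f = 22.97 cm, so δf/f = 1.28/22.97 = 0.0559.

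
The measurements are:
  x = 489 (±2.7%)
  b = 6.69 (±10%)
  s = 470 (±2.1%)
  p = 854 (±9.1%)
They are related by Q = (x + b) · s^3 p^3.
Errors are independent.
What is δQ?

9.02e+18

Let u = x + b = 496. δu = √(δx² + δb²) = √(174 + 0.448) = 13.2, so δu/u = 0.0267.
Q is then a monomial in u, s, p:
δQ/Q = √((δu/u)² + (3·δs/s)² + (3·δp/p)²) = √(0.000711 + 0.00397 + 0.0745) = 0.281
Q = 3.21e+19, so δQ = 0.281 × 3.21e+19 = 9.02e+18.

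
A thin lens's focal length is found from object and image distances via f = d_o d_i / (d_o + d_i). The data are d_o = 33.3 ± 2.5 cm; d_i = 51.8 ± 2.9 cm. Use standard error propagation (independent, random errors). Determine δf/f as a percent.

5.07%

∂f/∂d_o = (d_i/(d_o+d_i))² = 0.371;  ∂f/∂d_i = (d_o/(d_o+d_i))² = 0.153
δf = √((∂f/∂d_o · δd_o)² + (∂f/∂d_i · δd_i)²) = √(0.858 + 0.197) = 1.03 cm
f = 20.3 cm, so δf/f = 1.03/20.3 = 0.0507.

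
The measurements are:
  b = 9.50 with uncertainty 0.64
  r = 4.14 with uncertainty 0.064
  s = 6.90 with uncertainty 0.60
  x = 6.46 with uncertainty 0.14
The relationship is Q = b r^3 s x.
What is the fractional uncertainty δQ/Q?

0.121

For a monomial Q ∝ b, r^3, s, x, fractional errors add in quadrature:
  (1·δb/b)² = (1×0.0674)² = 0.00454;  (3·δr/r)² = (3×0.0155)² = 0.00215;  (1·δs/s)² = (1×0.0870)² = 0.00756;  (1·δx/x)² = (1×0.0217)² = 0.000470
δQ/Q = √(0.0147) = 0.121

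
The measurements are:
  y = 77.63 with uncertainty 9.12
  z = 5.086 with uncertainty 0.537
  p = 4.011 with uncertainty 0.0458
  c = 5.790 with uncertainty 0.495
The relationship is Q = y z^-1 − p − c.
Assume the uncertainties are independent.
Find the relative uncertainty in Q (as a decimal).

Let w = y·z^-1 = 15.26. δw/w = √((1·δy/y)² + (-1·δz/z)²) = √(0.0138 + 0.0111) = 0.158, so δw = 2.41.
Q = w − p − c: δQ = √(δw² + δp² + δc²) = √(5.81 + 0.00210 + 0.245) = 2.46
Q = 5.462, so δQ/Q = 2.46/5.462 = 0.451.

0.451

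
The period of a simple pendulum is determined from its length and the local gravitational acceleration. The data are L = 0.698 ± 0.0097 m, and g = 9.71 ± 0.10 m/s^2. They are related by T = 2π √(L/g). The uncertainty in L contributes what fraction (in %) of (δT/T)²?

64.5%

(δT/T)² = (½·δL/L)² + (−½·δg/g)²
  L term: (0.5×0.0139)² = 4.83e-05
  g term: (-0.5×0.0103)² = 2.65e-05
Total = 7.48e-05. Share from L = 4.83e-05/7.48e-05 = 0.645.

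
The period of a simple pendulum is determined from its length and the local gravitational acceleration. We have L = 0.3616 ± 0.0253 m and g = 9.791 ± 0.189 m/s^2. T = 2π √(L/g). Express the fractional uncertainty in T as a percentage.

Products/powers → add relative errors in quadrature, weighted by exponent:
  (½·δL/L)² = (0.5×0.0700)² = 0.00122;  (−½·δg/g)² = (-0.5×0.0193)² = 9.32e-05
δT/T = √(0.00132) = 0.0363

3.63%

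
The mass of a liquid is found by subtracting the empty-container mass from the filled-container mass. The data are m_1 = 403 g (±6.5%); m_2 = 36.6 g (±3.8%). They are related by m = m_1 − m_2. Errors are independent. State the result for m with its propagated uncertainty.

366 ± 26.2 g

Sums and differences: (δm)² = Σ (cᵢ δxᵢ)².
  (δm_1)² = 686;  (δm_2)² = 1.93
δm = √(688) = 26.2 g
m = 366 g.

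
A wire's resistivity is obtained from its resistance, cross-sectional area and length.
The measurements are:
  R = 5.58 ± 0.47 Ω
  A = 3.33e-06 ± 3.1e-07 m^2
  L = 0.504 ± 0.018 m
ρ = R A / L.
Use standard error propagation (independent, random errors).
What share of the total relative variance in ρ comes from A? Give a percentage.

50.9%

(δρ/ρ)² = (1·δR/R)² + (1·δA/A)² + (-1·δL/L)²
  R term: (1×0.0842)² = 0.00709
  A term: (1×0.0931)² = 0.00867
  L term: (-1×0.0357)² = 0.00128
Total = 0.0170. Share from A = 0.00867/0.0170 = 0.509.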